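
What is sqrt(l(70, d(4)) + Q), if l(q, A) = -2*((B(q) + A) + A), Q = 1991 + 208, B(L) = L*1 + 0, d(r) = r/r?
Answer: sqrt(2055) ≈ 45.332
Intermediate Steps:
d(r) = 1
B(L) = L (B(L) = L + 0 = L)
Q = 2199
l(q, A) = -4*A - 2*q (l(q, A) = -2*((q + A) + A) = -2*((A + q) + A) = -2*(q + 2*A) = -4*A - 2*q)
sqrt(l(70, d(4)) + Q) = sqrt((-4*1 - 2*70) + 2199) = sqrt((-4 - 140) + 2199) = sqrt(-144 + 2199) = sqrt(2055)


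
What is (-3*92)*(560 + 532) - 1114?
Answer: -302506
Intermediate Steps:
(-3*92)*(560 + 532) - 1114 = -276*1092 - 1114 = -301392 - 1114 = -302506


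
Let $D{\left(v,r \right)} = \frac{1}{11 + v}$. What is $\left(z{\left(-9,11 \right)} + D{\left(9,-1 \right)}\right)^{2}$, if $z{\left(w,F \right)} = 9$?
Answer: $\frac{32761}{400} \approx 81.902$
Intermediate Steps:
$\left(z{\left(-9,11 \right)} + D{\left(9,-1 \right)}\right)^{2} = \left(9 + \frac{1}{11 + 9}\right)^{2} = \left(9 + \frac{1}{20}\right)^{2} = \left(\frac{181}{20}\right)^{2} = \frac{32761}{400}$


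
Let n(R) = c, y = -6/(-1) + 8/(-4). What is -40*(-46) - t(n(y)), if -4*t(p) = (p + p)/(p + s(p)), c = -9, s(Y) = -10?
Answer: 69929/38 ≈ 1840.2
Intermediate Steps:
y = 4 (y = -6*(-1) + 8*(-¼) = 6 - 2 = 4)
n(R) = -9
t(p) = -p/(2*(-10 + p)) (t(p) = -(p + p)/(4*(p - 10)) = -2*p/(4*(-10 + p)) = -p/(2*(-10 + p)))
-40*(-46) - t(n(y)) = -40*(-46) - (-1)*(-9)/(-20 + 2*(-9)) = 1840 - (-1)*(-9)/(-20 - 18) = 1840 - (-1)*(-9)/(-38) = 1840 - (-1)*(-9)*(-1)/38 = 1840 - 1*(-9/38) = 1840 + 9/38 = 69929/38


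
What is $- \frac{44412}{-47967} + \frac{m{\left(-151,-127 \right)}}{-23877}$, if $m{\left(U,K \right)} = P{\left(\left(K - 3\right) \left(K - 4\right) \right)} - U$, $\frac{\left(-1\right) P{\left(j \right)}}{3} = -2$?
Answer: $\frac{350964835}{381769353} \approx 0.91931$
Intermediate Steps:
$P{\left(j \right)} = 6$ ($P{\left(j \right)} = \left(-3\right) \left(-2\right) = 6$)
$m{\left(U,K \right)} = 6 - U$
$- \frac{44412}{-47967} + \frac{m{\left(-151,-127 \right)}}{-23877} = - \frac{44412}{-47967} + \frac{6 - -151}{-23877} = \left(-44412\right) \left(- \frac{1}{47967}\right) + \left(6 + 151\right) \left(- \frac{1}{23877}\right) = \frac{14804}{15989} + 157 \left(- \frac{1}{23877}\right) = \frac{14804}{15989} - \frac{157}{23877} = \frac{350964835}{381769353}$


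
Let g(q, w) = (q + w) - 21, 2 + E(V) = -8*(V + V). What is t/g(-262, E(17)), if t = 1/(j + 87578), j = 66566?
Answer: -1/85858208 ≈ -1.1647e-8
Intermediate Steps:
E(V) = -2 - 16*V (E(V) = -2 - 8*(V + V) = -2 - 16*V)
g(q, w) = -21 + q + w
t = 1/154144 (t = 1/(66566 + 87578) = 1/154144 ≈ 6.4874e-6)
t/g(-262, E(17)) = 1/(154144*(-21 - 262 + (-2 - 16*17))) = 1/(154144*(-21 - 262 + (-2 - 272))) = 1/(154144*(-21 - 262 - 274)) = (1/154144)/(-557) = (1/154144)*(-1/557) = -1/85858208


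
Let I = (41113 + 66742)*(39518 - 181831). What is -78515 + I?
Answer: -15349247130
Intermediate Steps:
I = -15349168615 (I = 107855*(-142313) = -15349168615)
-78515 + I = -78515 - 15349168615 = -15349247130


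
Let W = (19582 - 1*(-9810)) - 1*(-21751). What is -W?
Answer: -51143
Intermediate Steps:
W = 51143 (W = (19582 + 9810) + 21751 = 29392 + 21751 = 51143)
-W = -1*51143 = -51143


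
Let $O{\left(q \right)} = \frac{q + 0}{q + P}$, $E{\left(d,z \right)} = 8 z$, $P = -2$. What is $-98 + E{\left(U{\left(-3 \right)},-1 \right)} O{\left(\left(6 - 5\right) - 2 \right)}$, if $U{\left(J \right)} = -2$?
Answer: $- \frac{302}{3} \approx -100.67$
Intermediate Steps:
$O{\left(q \right)} = \frac{q}{-2 + q}$ ($O{\left(q \right)} = \frac{q + 0}{q - 2} = \frac{q}{-2 + q}$)
$-98 + E{\left(U{\left(-3 \right)},-1 \right)} O{\left(\left(6 - 5\right) - 2 \right)} = -98 + 8 \left(-1\right) \frac{\left(6 - 5\right) - 2}{-2 + \left(\left(6 - 5\right) - 2\right)} = -98 - 8 \frac{1 - 2}{-2 + \left(1 - 2\right)} = -98 - 8 \left(- \frac{1}{-2 - 1}\right) = -98 - 8 \left(- \frac{1}{-3}\right) = -98 - 8 \left(\left(-1\right) \left(- \frac{1}{3}\right)\right) = -98 - \frac{8}{3} = - \frac{302}{3}$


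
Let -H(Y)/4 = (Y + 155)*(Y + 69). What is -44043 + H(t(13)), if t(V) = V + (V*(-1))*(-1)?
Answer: -112823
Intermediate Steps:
t(V) = 2*V (t(V) = V - V*(-1) = V + V = 2*V)
H(Y) = -4*(69 + Y)*(155 + Y) (H(Y) = -4*(Y + 155)*(Y + 69) = -4*(155 + Y)*(69 + Y) = -4*(69 + Y)*(155 + Y))
-44043 + H(t(13)) = -44043 + (-42780 - 1792*13 - 4*(2*13)**2) = -44043 + (-42780 - 896*26 - 4*26**2) = -44043 + (-42780 - 23296 - 4*676) = -44043 + (-42780 - 23296 - 2704) = -44043 - 68780 = -112823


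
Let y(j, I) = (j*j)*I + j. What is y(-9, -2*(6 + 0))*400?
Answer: -392400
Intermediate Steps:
y(j, I) = j + I*j² (y(j, I) = j²*I + j = I*j² + j = j + I*j²)
y(-9, -2*(6 + 0))*400 = -9*(1 - 2*(6 + 0)*(-9))*400 = -9*(1 - 2*6*(-9))*400 = -9*(1 - 12*(-9))*400 = -9*(1 + 108)*400 = -9*109*400 = -981*400 = -392400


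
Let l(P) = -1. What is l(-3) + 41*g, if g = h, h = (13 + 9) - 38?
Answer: -657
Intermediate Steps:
h = -16 (h = 22 - 38 = -16)
g = -16
l(-3) + 41*g = -1 + 41*(-16) = -1 - 656 = -657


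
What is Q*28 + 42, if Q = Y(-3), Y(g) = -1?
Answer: 14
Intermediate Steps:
Q = -1
Q*28 + 42 = -1*28 + 42 = -28 + 42 = 14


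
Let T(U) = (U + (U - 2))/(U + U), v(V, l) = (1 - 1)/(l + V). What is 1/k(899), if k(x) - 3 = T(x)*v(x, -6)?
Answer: 1/3 ≈ 0.33333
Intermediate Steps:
v(V, l) = 0 (v(V, l) = 0/(V + l) = 0)
T(U) = (-2 + 2*U)/(2*U) (T(U) = (U + (-2 + U))/((2*U)) = (-2 + 2*U)*(1/(2*U)) = (-2 + 2*U)/(2*U))
k(x) = 3 (k(x) = 3 + ((-1 + x)/x)*0 = 3 + 0 = 3)
1/k(899) = 1/3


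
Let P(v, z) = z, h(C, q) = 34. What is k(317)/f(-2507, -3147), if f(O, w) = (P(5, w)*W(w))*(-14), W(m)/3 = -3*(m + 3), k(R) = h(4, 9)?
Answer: 17/623332584 ≈ 2.7273e-8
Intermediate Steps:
k(R) = 34
W(m) = -27 - 9*m (W(m) = 3*(-3*(m + 3)) = 3*(-3*(3 + m)) = 3*(-9 - 3*m) = -27 - 9*m)
f(O, w) = -14*w*(-27 - 9*w) (f(O, w) = (w*(-27 - 9*w))*(-14) = -14*w*(-27 - 9*w))
k(317)/f(-2507, -3147) = 34/((126*(-3147)*(3 - 3147))) = 34/((126*(-3147)*(-3144))) = 34/1246665168 = 34*(1/1246665168) = 17/623332584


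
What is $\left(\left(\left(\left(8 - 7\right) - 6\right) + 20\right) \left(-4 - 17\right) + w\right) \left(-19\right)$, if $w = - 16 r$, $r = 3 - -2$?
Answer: $7505$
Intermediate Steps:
$r = 5$ ($r = 3 + 2 = 5$)
$w = -80$ ($w = \left(-16\right) 5 = -80$)
$\left(\left(\left(\left(8 - 7\right) - 6\right) + 20\right) \left(-4 - 17\right) + w\right) \left(-19\right) = \left(\left(\left(\left(8 - 7\right) - 6\right) + 20\right) \left(-4 - 17\right) - 80\right) \left(-19\right) = \left(\left(\left(1 - 6\right) + 20\right) \left(-21\right) - 80\right) \left(-19\right) = \left(\left(-5 + 20\right) \left(-21\right) - 80\right) \left(-19\right) = \left(15 \left(-21\right) - 80\right) \left(-19\right) = \left(-315 - 80\right) \left(-19\right) = \left(-395\right) \left(-19\right) = 7505$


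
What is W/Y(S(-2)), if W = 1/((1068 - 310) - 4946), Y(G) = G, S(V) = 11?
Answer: -1/46068 ≈ -2.1707e-5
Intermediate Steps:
W = -1/4188 (W = 1/(758 - 4946) = 1/(-4188) = -1/4188 ≈ -0.00023878)
W/Y(S(-2)) = -1/4188/11 = -1/4188*1/11 = -1/46068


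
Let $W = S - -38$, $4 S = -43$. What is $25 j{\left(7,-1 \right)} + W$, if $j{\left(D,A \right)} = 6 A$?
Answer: $- \frac{491}{4} \approx -122.75$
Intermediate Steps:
$S = - \frac{43}{4}$ ($S = \frac{1}{4} \left(-43\right) = - \frac{43}{4} \approx -10.75$)
$W = \frac{109}{4}$ ($W = - \frac{43}{4} - -38 = - \frac{43}{4} + 38 = \frac{109}{4} \approx 27.25$)
$25 j{\left(7,-1 \right)} + W = 25 \cdot 6 \left(-1\right) + \frac{109}{4} = 25 \left(-6\right) + \frac{109}{4} = -150 + \frac{109}{4} = - \frac{491}{4}$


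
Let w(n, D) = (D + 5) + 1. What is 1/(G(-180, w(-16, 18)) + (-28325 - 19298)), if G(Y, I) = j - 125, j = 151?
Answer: -1/47597 ≈ -2.1010e-5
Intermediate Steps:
w(n, D) = 6 + D (w(n, D) = (5 + D) + 1 = 6 + D)
G(Y, I) = 26 (G(Y, I) = 151 - 125 = 26)
1/(G(-180, w(-16, 18)) + (-28325 - 19298)) = 1/(26 + (-28325 - 19298)) = 1/(26 - 47623) = 1/(-47597) = -1/47597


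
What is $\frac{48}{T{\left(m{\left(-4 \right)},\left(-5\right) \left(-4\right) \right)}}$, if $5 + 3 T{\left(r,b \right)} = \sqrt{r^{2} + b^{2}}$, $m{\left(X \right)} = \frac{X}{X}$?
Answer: $\frac{90}{47} + \frac{18 \sqrt{401}}{47} \approx 9.584$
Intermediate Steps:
$m{\left(X \right)} = 1$
$T{\left(r,b \right)} = - \frac{5}{3} + \frac{\sqrt{b^{2} + r^{2}}}{3}$ ($T{\left(r,b \right)} = - \frac{5}{3} + \frac{\sqrt{r^{2} + b^{2}}}{3} = - \frac{5}{3} + \frac{\sqrt{b^{2} + r^{2}}}{3}$)
$\frac{48}{T{\left(m{\left(-4 \right)},\left(-5\right) \left(-4\right) \right)}} = \frac{48}{- \frac{5}{3} + \frac{\sqrt{\left(\left(-5\right) \left(-4\right)\right)^{2} + 1^{2}}}{3}} = \frac{48}{- \frac{5}{3} + \frac{\sqrt{20^{2} + 1}}{3}} = \frac{48}{- \frac{5}{3} + \frac{\sqrt{400 + 1}}{3}} = \frac{48}{- \frac{5}{3} + \frac{\sqrt{401}}{3}}$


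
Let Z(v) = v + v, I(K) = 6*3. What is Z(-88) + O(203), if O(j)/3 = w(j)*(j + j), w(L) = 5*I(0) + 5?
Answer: 115534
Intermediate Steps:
I(K) = 18
Z(v) = 2*v
w(L) = 95 (w(L) = 5*18 + 5 = 90 + 5 = 95)
O(j) = 570*j (O(j) = 3*(95*(j + j)) = 3*(95*(2*j)) = 3*(190*j) = 570*j)
Z(-88) + O(203) = 2*(-88) + 570*203 = -176 + 115710 = 115534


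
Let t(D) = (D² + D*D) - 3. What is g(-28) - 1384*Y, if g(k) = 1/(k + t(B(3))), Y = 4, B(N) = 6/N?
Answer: -127329/23 ≈ -5536.0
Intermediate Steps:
t(D) = -3 + 2*D² (t(D) = (D² + D²) - 3 = 2*D² - 3 = -3 + 2*D²)
g(k) = 1/(5 + k) (g(k) = 1/(k + (-3 + 2*(6/3)²)) = 1/(k + (-3 + 2*(6*(⅓))²)) = 1/(k + (-3 + 2*2²)) = 1/(k + (-3 + 2*4)) = 1/(k + (-3 + 8)) = 1/(k + 5) = 1/(5 + k))
g(-28) - 1384*Y = 1/(5 - 28) - 1384*4 = 1/(-23) - 1*5536 = -1/23 - 5536 = -127329/23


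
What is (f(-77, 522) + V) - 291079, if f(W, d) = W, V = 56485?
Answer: -234671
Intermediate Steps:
(f(-77, 522) + V) - 291079 = (-77 + 56485) - 291079 = 56408 - 291079 = -234671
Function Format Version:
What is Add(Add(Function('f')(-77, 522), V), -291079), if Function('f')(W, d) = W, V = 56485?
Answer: -234671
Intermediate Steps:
Add(Add(Function('f')(-77, 522), V), -291079) = Add(Add(-77, 56485), -291079) = Add(56408, -291079) = -234671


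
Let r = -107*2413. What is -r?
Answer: 258191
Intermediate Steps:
r = -258191
-r = -1*(-258191) = 258191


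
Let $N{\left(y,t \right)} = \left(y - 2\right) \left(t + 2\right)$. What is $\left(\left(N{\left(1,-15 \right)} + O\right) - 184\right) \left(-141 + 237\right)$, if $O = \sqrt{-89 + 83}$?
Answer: $-16416 + 96 i \sqrt{6} \approx -16416.0 + 235.15 i$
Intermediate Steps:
$N{\left(y,t \right)} = \left(-2 + y\right) \left(2 + t\right)$
$O = i \sqrt{6}$ ($O = \sqrt{-6} = i \sqrt{6} \approx 2.4495 i$)
$\left(\left(N{\left(1,-15 \right)} + O\right) - 184\right) \left(-141 + 237\right) = \left(\left(\left(-4 - -30 + 2 \cdot 1 - 15\right) + i \sqrt{6}\right) - 184\right) \left(-141 + 237\right) = \left(\left(\left(-4 + 30 + 2 - 15\right) + i \sqrt{6}\right) - 184\right) 96 = \left(\left(13 + i \sqrt{6}\right) - 184\right) 96 = \left(-171 + i \sqrt{6}\right) 96 = -16416 + 96 i \sqrt{6}$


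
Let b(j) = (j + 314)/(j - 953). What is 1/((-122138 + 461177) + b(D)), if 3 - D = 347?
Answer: 1297/439733613 ≈ 2.9495e-6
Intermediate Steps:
D = -344 (D = 3 - 1*347 = 3 - 347 = -344)
b(j) = (314 + j)/(-953 + j)
1/((-122138 + 461177) + b(D)) = 1/((-122138 + 461177) + (314 - 344)/(-953 - 344)) = 1/(339039 - 30/(-1297)) = 1/(339039 - 1/1297*(-30)) = 1/(339039 + 30/1297) = 1/(439733613/1297) = 1297/439733613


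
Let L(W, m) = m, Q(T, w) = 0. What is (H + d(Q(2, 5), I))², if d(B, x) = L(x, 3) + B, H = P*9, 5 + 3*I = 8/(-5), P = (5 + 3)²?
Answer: 335241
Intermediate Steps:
P = 64 (P = 8² = 64)
I = -11/5 (I = -5/3 + (8/(-5))/3 = -5/3 + (8*(-⅕))/3 = -5/3 + (⅓)*(-8/5) = -5/3 - 8/15 = -11/5 ≈ -2.2000)
H = 576 (H = 64*9 = 576)
d(B, x) = 3 + B
(H + d(Q(2, 5), I))² = (576 + (3 + 0))² = (576 + 3)² = 579² = 335241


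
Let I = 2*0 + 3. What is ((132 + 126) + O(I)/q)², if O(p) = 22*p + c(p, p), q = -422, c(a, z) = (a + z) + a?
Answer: 11837657601/178084 ≈ 66472.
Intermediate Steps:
I = 3 (I = 0 + 3 = 3)
c(a, z) = z + 2*a
O(p) = 25*p (O(p) = 22*p + (p + 2*p) = 22*p + 3*p = 25*p)
((132 + 126) + O(I)/q)² = ((132 + 126) + (25*3)/(-422))² = (258 + 75*(-1/422))² = (258 - 75/422)² = (108801/422)² = 11837657601/178084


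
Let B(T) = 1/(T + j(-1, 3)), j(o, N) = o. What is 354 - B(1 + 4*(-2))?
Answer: 2833/8 ≈ 354.13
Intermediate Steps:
B(T) = 1/(-1 + T) (B(T) = 1/(T - 1) = 1/(-1 + T))
354 - B(1 + 4*(-2)) = 354 - 1/(-1 + (1 + 4*(-2))) = 354 - 1/(-1 + (1 - 8)) = 354 - 1/(-1 - 7) = 354 - 1/(-8) = 354 - 1*(-⅛) = 354 + ⅛ = 2833/8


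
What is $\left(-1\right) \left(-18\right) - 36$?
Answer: $-18$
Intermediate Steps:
$\left(-1\right) \left(-18\right) - 36 = 18 - 36 = -18$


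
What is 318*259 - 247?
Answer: 82115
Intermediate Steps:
318*259 - 247 = 82362 - 247 = 82115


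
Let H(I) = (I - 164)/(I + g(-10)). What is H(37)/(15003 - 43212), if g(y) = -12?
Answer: 127/705225 ≈ 0.00018008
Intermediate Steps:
H(I) = (-164 + I)/(-12 + I) (H(I) = (I - 164)/(I - 12) = (-164 + I)/(-12 + I))
H(37)/(15003 - 43212) = ((-164 + 37)/(-12 + 37))/(15003 - 43212) = (-127/25)/(-28209) = ((1/25)*(-127))*(-1/28209) = -127/25*(-1/28209) = 127/705225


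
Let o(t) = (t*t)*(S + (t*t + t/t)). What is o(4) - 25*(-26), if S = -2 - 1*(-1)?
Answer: 906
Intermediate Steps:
S = -1 (S = -2 + 1 = -1)
o(t) = t⁴ (o(t) = (t*t)*(-1 + (t*t + t/t)) = t²*(-1 + (t² + 1)) = t²*(-1 + (1 + t²)) = t²*t² = t⁴)
o(4) - 25*(-26) = 4⁴ - 25*(-26) = 256 + 650 = 906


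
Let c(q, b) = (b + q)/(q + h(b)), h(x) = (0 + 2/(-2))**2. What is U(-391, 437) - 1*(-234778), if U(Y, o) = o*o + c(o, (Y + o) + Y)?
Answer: 93238639/219 ≈ 4.2575e+5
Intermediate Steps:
h(x) = 1 (h(x) = (0 + 2*(-1/2))**2 = (0 - 1)**2 = (-1)**2 = 1)
c(q, b) = (b + q)/(1 + q) (c(q, b) = (b + q)/(q + 1) = (b + q)/(1 + q))
U(Y, o) = o**2 + (2*Y + 2*o)/(1 + o) (U(Y, o) = o*o + (((Y + o) + Y) + o)/(1 + o) = o**2 + ((o + 2*Y) + o)/(1 + o) = o**2 + (2*Y + 2*o)/(1 + o))
U(-391, 437) - 1*(-234778) = (2*(-391) + 2*437 + 437**2*(1 + 437))/(1 + 437) - 1*(-234778) = (-782 + 874 + 190969*438)/438 + 234778 = (-782 + 874 + 83644422)/438 + 234778 = (1/438)*83644514 + 234778 = 41822257/219 + 234778 = 93238639/219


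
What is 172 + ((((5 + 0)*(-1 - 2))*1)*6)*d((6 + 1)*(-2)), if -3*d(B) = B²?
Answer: 6052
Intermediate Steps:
d(B) = -B²/3
172 + ((((5 + 0)*(-1 - 2))*1)*6)*d((6 + 1)*(-2)) = 172 + ((((5 + 0)*(-1 - 2))*1)*6)*(-4*(6 + 1)²/3) = 172 + (((5*(-3))*1)*6)*(-(7*(-2))²/3) = 172 + (-15*1*6)*(-⅓*(-14)²) = 172 + (-15*6)*(-⅓*196) = 172 - 90*(-196/3) = 172 + 5880 = 6052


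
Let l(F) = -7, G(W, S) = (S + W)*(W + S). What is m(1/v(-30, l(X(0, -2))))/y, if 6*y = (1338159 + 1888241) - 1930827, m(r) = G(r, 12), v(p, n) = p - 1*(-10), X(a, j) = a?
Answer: 171363/259114600 ≈ 0.00066134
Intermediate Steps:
G(W, S) = (S + W)² (G(W, S) = (S + W)*(S + W) = (S + W)²)
v(p, n) = 10 + p (v(p, n) = p + 10 = 10 + p)
m(r) = (12 + r)²
y = 1295573/6 (y = ((1338159 + 1888241) - 1930827)/6 = (3226400 - 1930827)/6 = (⅙)*1295573 = 1295573/6 ≈ 2.1593e+5)
m(1/v(-30, l(X(0, -2))))/y = (12 + 1/(10 - 30))²/(1295573/6) = (12 + 1/(-20))²*(6/1295573) = (12 - 1/20)²*(6/1295573) = (239/20)²*(6/1295573) = (57121/400)*(6/1295573) = 171363/259114600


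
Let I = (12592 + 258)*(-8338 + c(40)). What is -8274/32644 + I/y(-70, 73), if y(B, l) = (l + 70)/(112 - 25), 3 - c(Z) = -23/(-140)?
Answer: -532326349831761/8169161 ≈ -6.5163e+7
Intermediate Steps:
c(Z) = 397/140 (c(Z) = 3 - (-23)/(-140) = 3 - (-23)*(-1)/140 = 3 - 1*23/140 = 3 - 23/140 = 397/140)
I = -1499496055/14 (I = (12592 + 258)*(-8338 + 397/140) = 12850*(-1166923/140) = -1499496055/14 ≈ -1.0711e+8)
y(B, l) = 70/87 + l/87 (y(B, l) = (70 + l)/87 = (70 + l)*(1/87) = 70/87 + l/87)
-8274/32644 + I/y(-70, 73) = -8274/32644 - 1499496055/(14*(70/87 + (1/87)*73)) = -8274*1/32644 - 1499496055/(14*(70/87 + 73/87)) = -4137/16322 - 1499496055/(14*143/87) = -4137/16322 - 1499496055/14*87/143 = -4137/16322 - 130456156785/2002 = -532326349831761/8169161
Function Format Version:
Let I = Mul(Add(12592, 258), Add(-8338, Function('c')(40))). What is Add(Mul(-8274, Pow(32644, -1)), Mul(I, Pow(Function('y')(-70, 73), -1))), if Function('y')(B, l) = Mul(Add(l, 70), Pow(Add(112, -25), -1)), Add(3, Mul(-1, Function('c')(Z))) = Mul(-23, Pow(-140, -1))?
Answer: Rational(-532326349831761, 8169161) ≈ -6.5163e+7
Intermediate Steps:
Function('c')(Z) = Rational(397, 140) (Function('c')(Z) = Add(3, Mul(-1, Mul(-23, Pow(-140, -1)))) = Add(3, Mul(-1, Mul(-23, Rational(-1, 140)))) = Add(3, Mul(-1, Rational(23, 140))) = Add(3, Rational(-23, 140)) = Rational(397, 140))
I = Rational(-1499496055, 14) (I = Mul(Add(12592, 258), Add(-8338, Rational(397, 140))) = Mul(12850, Rational(-1166923, 140)) = Rational(-1499496055, 14) ≈ -1.0711e+8)
Function('y')(B, l) = Add(Rational(70, 87), Mul(Rational(1, 87), l)) (Function('y')(B, l) = Mul(Add(70, l), Pow(87, -1)) = Mul(Add(70, l), Rational(1, 87)) = Add(Rational(70, 87), Mul(Rational(1, 87), l)))
Add(Mul(-8274, Pow(32644, -1)), Mul(I, Pow(Function('y')(-70, 73), -1))) = Add(Mul(-8274, Pow(32644, -1)), Mul(Rational(-1499496055, 14), Pow(Add(Rational(70, 87), Mul(Rational(1, 87), 73)), -1))) = Add(Mul(-8274, Rational(1, 32644)), Mul(Rational(-1499496055, 14), Pow(Add(Rational(70, 87), Rational(73, 87)), -1))) = Add(Rational(-4137, 16322), Mul(Rational(-1499496055, 14), Pow(Rational(143, 87), -1))) = Add(Rational(-4137, 16322), Mul(Rational(-1499496055, 14), Rational(87, 143))) = Add(Rational(-4137, 16322), Rational(-130456156785, 2002)) = Rational(-532326349831761, 8169161)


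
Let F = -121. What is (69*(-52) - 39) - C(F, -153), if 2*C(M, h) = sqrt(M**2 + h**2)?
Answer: -3627 - 5*sqrt(1522)/2 ≈ -3724.5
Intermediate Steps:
C(M, h) = sqrt(M**2 + h**2)/2
(69*(-52) - 39) - C(F, -153) = (69*(-52) - 39) - sqrt((-121)**2 + (-153)**2)/2 = (-3588 - 39) - sqrt(14641 + 23409)/2 = -3627 - sqrt(38050)/2 = -3627 - 5*sqrt(1522)/2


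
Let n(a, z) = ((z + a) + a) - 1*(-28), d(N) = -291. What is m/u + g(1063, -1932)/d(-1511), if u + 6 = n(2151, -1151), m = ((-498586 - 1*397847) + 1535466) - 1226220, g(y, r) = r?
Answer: -54913727/307781 ≈ -178.42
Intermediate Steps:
m = -587187 (m = ((-498586 - 397847) + 1535466) - 1226220 = (-896433 + 1535466) - 1226220 = 639033 - 1226220 = -587187)
n(a, z) = 28 + z + 2*a (n(a, z) = ((a + z) + a) + 28 = (z + 2*a) + 28 = 28 + z + 2*a)
u = 3173 (u = -6 + (28 - 1151 + 2*2151) = -6 + (28 - 1151 + 4302) = -6 + 3179 = 3173)
m/u + g(1063, -1932)/d(-1511) = -587187/3173 - 1932/(-291) = -587187*1/3173 - 1932*(-1/291) = -587187/3173 + 644/97 = -54913727/307781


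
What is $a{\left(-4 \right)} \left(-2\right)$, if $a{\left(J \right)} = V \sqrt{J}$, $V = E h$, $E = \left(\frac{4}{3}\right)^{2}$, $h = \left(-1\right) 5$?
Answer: $\frac{320 i}{9} \approx 35.556 i$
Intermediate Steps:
$h = -5$
$E = \frac{16}{9}$ ($E = \left(4 \cdot \frac{1}{3}\right)^{2} = \left(\frac{4}{3}\right)^{2} = \frac{16}{9} \approx 1.7778$)
$V = - \frac{80}{9}$ ($V = \frac{16}{9} \left(-5\right) = - \frac{80}{9} \approx -8.8889$)
$a{\left(J \right)} = - \frac{80 \sqrt{J}}{9}$
$a{\left(-4 \right)} \left(-2\right) = - \frac{80 \sqrt{-4}}{9} \left(-2\right) = - \frac{80 \cdot 2 i}{9} \left(-2\right) = - \frac{160 i}{9} \left(-2\right) = \frac{320 i}{9}$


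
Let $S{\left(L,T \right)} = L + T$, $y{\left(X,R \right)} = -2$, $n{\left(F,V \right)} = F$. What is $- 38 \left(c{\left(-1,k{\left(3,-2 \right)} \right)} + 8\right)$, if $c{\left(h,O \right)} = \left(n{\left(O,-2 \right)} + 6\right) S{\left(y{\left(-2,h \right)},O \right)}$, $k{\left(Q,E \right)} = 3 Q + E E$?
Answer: $-8246$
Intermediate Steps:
$k{\left(Q,E \right)} = E^{2} + 3 Q$ ($k{\left(Q,E \right)} = 3 Q + E^{2} = E^{2} + 3 Q$)
$c{\left(h,O \right)} = \left(-2 + O\right) \left(6 + O\right)$ ($c{\left(h,O \right)} = \left(O + 6\right) \left(-2 + O\right) = \left(6 + O\right) \left(-2 + O\right) = \left(-2 + O\right) \left(6 + O\right)$)
$- 38 \left(c{\left(-1,k{\left(3,-2 \right)} \right)} + 8\right) = - 38 \left(\left(-2 + \left(\left(-2\right)^{2} + 3 \cdot 3\right)\right) \left(6 + \left(\left(-2\right)^{2} + 3 \cdot 3\right)\right) + 8\right) = - 38 \left(\left(-2 + \left(4 + 9\right)\right) \left(6 + \left(4 + 9\right)\right) + 8\right) = - 38 \left(\left(-2 + 13\right) \left(6 + 13\right) + 8\right) = - 38 \left(11 \cdot 19 + 8\right) = - 38 \left(209 + 8\right) = \left(-38\right) 217 = -8246$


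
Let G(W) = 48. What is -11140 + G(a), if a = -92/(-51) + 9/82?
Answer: -11092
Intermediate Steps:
a = 8003/4182 (a = -92*(-1/51) + 9*(1/82) = 92/51 + 9/82 = 8003/4182 ≈ 1.9137)
-11140 + G(a) = -11140 + 48 = -11092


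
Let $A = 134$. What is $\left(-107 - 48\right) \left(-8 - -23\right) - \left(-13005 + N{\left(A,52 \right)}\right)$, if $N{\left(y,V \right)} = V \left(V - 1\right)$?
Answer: $8028$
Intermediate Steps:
$N{\left(y,V \right)} = V \left(-1 + V\right)$
$\left(-107 - 48\right) \left(-8 - -23\right) - \left(-13005 + N{\left(A,52 \right)}\right) = \left(-107 - 48\right) \left(-8 - -23\right) - \left(-13005 + 52 \left(-1 + 52\right)\right) = - 155 \left(-8 + 23\right) - \left(-13005 + 52 \cdot 51\right) = \left(-155\right) 15 - \left(-13005 + 2652\right) = -2325 - -10353 = -2325 + 10353 = 8028$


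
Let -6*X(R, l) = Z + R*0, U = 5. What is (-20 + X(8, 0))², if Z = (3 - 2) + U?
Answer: 441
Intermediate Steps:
Z = 6 (Z = (3 - 2) + 5 = 1 + 5 = 6)
X(R, l) = -1 (X(R, l) = -(6 + R*0)/6 = -(6 + 0)/6 = -⅙*6 = -1)
(-20 + X(8, 0))² = (-20 - 1)² = (-21)² = 441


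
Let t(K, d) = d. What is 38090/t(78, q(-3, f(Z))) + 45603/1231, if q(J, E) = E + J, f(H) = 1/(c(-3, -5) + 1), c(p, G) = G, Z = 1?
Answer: -14381717/1231 ≈ -11683.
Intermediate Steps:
f(H) = -¼ (f(H) = 1/(-5 + 1) = 1/(-4) = -¼)
38090/t(78, q(-3, f(Z))) + 45603/1231 = 38090/(-¼ - 3) + 45603/1231 = 38090/(-13/4) + 45603*(1/1231) = 38090*(-4/13) + 45603/1231 = -11720 + 45603/1231 = -14381717/1231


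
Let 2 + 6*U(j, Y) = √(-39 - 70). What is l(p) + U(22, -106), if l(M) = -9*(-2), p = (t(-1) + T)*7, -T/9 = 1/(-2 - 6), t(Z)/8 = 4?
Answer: 53/3 + I*√109/6 ≈ 17.667 + 1.7401*I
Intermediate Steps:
t(Z) = 32 (t(Z) = 8*4 = 32)
T = 9/8 (T = -9/(-2 - 6) = -9/(-8) = -9*(-⅛) = 9/8 ≈ 1.1250)
U(j, Y) = -⅓ + I*√109/6 (U(j, Y) = -⅓ + √(-39 - 70)/6 = -⅓ + √(-109)/6 = -⅓ + (I*√109)/6 = -⅓ + I*√109/6)
p = 1855/8 (p = (32 + 9/8)*7 = (265/8)*7 = 1855/8 ≈ 231.88)
l(M) = 18
l(p) + U(22, -106) = 18 + (-⅓ + I*√109/6) = 53/3 + I*√109/6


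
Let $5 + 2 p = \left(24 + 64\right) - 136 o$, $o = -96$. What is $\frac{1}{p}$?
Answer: $\frac{2}{13139} \approx 0.00015222$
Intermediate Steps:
$p = \frac{13139}{2}$ ($p = - \frac{5}{2} + \frac{\left(24 + 64\right) - -13056}{2} = - \frac{5}{2} + \frac{88 + 13056}{2} = - \frac{5}{2} + \frac{1}{2} \cdot 13144 = - \frac{5}{2} + 6572 = \frac{13139}{2} \approx 6569.5$)
$\frac{1}{p} = \frac{1}{\frac{13139}{2}} = \frac{2}{13139}$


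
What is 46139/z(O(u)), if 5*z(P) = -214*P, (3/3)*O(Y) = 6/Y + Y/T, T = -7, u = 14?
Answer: 1614865/2354 ≈ 686.01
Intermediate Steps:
O(Y) = 6/Y - Y/7 (O(Y) = 6/Y + Y/(-7) = 6/Y + Y*(-1/7) = 6/Y - Y/7)
z(P) = -214*P/5 (z(P) = (-214*P)/5 = -214*P/5)
46139/z(O(u)) = 46139/((-214*(6/14 - 1/7*14)/5)) = 46139/((-214*(6*(1/14) - 2)/5)) = 46139/((-214*(3/7 - 2)/5)) = 46139/((-214/5*(-11/7))) = 46139/(2354/35) = 46139*(35/2354) = 1614865/2354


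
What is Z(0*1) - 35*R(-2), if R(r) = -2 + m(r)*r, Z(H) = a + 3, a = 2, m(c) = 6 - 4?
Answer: 215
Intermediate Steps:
m(c) = 2
Z(H) = 5 (Z(H) = 2 + 3 = 5)
R(r) = -2 + 2*r
Z(0*1) - 35*R(-2) = 5 - 35*(-2 + 2*(-2)) = 5 - 35*(-2 - 4) = 5 - 35*(-6) = 5 + 210 = 215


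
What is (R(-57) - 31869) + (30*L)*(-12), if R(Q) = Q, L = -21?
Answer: -24366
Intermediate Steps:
(R(-57) - 31869) + (30*L)*(-12) = (-57 - 31869) + (30*(-21))*(-12) = -31926 - 630*(-12) = -31926 + 7560 = -24366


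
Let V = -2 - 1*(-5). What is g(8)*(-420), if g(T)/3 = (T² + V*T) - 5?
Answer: -104580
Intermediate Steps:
V = 3 (V = -2 + 5 = 3)
g(T) = -15 + 3*T² + 9*T (g(T) = 3*((T² + 3*T) - 5) = 3*(-5 + T² + 3*T) = -15 + 3*T² + 9*T)
g(8)*(-420) = (-15 + 3*8² + 9*8)*(-420) = (-15 + 3*64 + 72)*(-420) = (-15 + 192 + 72)*(-420) = 249*(-420) = -104580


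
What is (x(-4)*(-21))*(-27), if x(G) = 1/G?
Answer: -567/4 ≈ -141.75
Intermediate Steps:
(x(-4)*(-21))*(-27) = (-21/(-4))*(-27) = -¼*(-21)*(-27) = (21/4)*(-27) = -567/4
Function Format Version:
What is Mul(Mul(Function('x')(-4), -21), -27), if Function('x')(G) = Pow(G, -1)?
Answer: Rational(-567, 4) ≈ -141.75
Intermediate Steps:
Mul(Mul(Function('x')(-4), -21), -27) = Mul(Mul(Pow(-4, -1), -21), -27) = Mul(Mul(Rational(-1, 4), -21), -27) = Mul(Rational(21, 4), -27) = Rational(-567, 4)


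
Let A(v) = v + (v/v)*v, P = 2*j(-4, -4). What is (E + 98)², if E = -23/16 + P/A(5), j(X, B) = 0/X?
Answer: 2387025/256 ≈ 9324.3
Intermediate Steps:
j(X, B) = 0
P = 0 (P = 2*0 = 0)
A(v) = 2*v (A(v) = v + 1*v = v + v = 2*v)
E = -23/16 (E = -23/16 + 0/((2*5)) = -23*1/16 + 0/10 = -23/16 + 0*(⅒) = -23/16 + 0 = -23/16 ≈ -1.4375)
(E + 98)² = (-23/16 + 98)² = (1545/16)² = 2387025/256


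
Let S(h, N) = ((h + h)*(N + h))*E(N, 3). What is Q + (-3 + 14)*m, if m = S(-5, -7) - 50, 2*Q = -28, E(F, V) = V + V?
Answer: 7356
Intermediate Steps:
E(F, V) = 2*V
Q = -14 (Q = (1/2)*(-28) = -14)
S(h, N) = 12*h*(N + h) (S(h, N) = ((h + h)*(N + h))*(2*3) = ((2*h)*(N + h))*6 = (2*h*(N + h))*6 = 12*h*(N + h))
m = 670 (m = 12*(-5)*(-7 - 5) - 50 = 12*(-5)*(-12) - 50 = 720 - 50 = 670)
Q + (-3 + 14)*m = -14 + (-3 + 14)*670 = -14 + 11*670 = -14 + 7370 = 7356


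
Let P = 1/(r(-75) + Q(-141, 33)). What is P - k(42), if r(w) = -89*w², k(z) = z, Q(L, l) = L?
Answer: -21032173/500766 ≈ -42.000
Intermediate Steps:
P = -1/500766 (P = 1/(-89*(-75)² - 141) = 1/(-89*5625 - 141) = 1/(-500625 - 141) = 1/(-500766) = -1/500766 ≈ -1.9969e-6)
P - k(42) = -1/500766 - 1*42 = -1/500766 - 42 = -21032173/500766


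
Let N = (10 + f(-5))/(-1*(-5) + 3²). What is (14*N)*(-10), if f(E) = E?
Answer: -50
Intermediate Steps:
N = 5/14 (N = (10 - 5)/(-1*(-5) + 3²) = 5/(5 + 9) = 5/14 ≈ 0.35714)
(14*N)*(-10) = (14*(5/14))*(-10) = 5*(-10) = -50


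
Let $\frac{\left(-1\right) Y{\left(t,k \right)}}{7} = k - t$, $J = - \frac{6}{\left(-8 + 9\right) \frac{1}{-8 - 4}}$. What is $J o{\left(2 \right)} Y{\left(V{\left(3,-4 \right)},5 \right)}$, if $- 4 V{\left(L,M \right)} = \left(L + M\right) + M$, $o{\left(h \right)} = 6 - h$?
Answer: $-7560$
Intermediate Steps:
$V{\left(L,M \right)} = - \frac{M}{2} - \frac{L}{4}$ ($V{\left(L,M \right)} = - \frac{\left(L + M\right) + M}{4} = - \frac{L + 2 M}{4} = - \frac{M}{2} - \frac{L}{4}$)
$J = 72$ ($J = - \frac{6}{1 \frac{1}{-12}} = - \frac{6}{1 \left(- \frac{1}{12}\right)} = - \frac{6}{- \frac{1}{12}} = \left(-6\right) \left(-12\right) = 72$)
$Y{\left(t,k \right)} = - 7 k + 7 t$ ($Y{\left(t,k \right)} = - 7 \left(k - t\right) = - 7 k + 7 t$)
$J o{\left(2 \right)} Y{\left(V{\left(3,-4 \right)},5 \right)} = 72 \left(6 - 2\right) \left(\left(-7\right) 5 + 7 \left(\left(- \frac{1}{2}\right) \left(-4\right) - \frac{3}{4}\right)\right) = 72 \left(6 - 2\right) \left(-35 + 7 \left(2 - \frac{3}{4}\right)\right) = 72 \cdot 4 \left(-35 + 7 \cdot \frac{5}{4}\right) = 288 \left(-35 + \frac{35}{4}\right) = 288 \left(- \frac{105}{4}\right) = -7560$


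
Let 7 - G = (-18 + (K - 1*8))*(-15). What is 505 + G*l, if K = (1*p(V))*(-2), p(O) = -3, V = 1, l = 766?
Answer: -223933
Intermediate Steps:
K = 6 (K = (1*(-3))*(-2) = -3*(-2) = 6)
G = -293 (G = 7 - (-18 + (6 - 1*8))*(-15) = 7 - (-18 + (6 - 8))*(-15) = 7 - (-18 - 2)*(-15) = 7 - (-20)*(-15) = 7 - 1*300 = 7 - 300 = -293)
505 + G*l = 505 - 293*766 = 505 - 224438 = -223933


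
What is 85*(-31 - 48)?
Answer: -6715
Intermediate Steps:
85*(-31 - 48) = 85*(-79) = -6715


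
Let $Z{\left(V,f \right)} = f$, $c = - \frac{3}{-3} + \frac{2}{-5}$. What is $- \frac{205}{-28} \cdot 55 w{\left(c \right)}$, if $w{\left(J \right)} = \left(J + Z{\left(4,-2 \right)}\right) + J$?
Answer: $- \frac{2255}{7} \approx -322.14$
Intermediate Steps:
$c = \frac{3}{5}$ ($c = \left(-3\right) \left(- \frac{1}{3}\right) + 2 \left(- \frac{1}{5}\right) = 1 - \frac{2}{5} = \frac{3}{5} \approx 0.6$)
$w{\left(J \right)} = -2 + 2 J$ ($w{\left(J \right)} = \left(J - 2\right) + J = \left(-2 + J\right) + J = -2 + 2 J$)
$- \frac{205}{-28} \cdot 55 w{\left(c \right)} = - \frac{205}{-28} \cdot 55 \left(-2 + 2 \cdot \frac{3}{5}\right) = \left(-205\right) \left(- \frac{1}{28}\right) 55 \left(-2 + \frac{6}{5}\right) = \frac{205}{28} \cdot 55 \left(- \frac{4}{5}\right) = \frac{11275}{28} \left(- \frac{4}{5}\right) = - \frac{2255}{7}$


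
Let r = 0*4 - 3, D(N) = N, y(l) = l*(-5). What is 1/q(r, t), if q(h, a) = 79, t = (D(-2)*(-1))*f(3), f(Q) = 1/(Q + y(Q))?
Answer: 1/79 ≈ 0.012658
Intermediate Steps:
y(l) = -5*l
f(Q) = -1/(4*Q) (f(Q) = 1/(Q - 5*Q) = 1/(-4*Q) = -1/(4*Q))
t = -1/6 (t = (-2*(-1))*(-1/4/3) = 2*(-1/4*1/3) = 2*(-1/12) = -1/6 ≈ -0.16667)
r = -3 (r = 0 - 3 = -3)
1/q(r, t) = 1/79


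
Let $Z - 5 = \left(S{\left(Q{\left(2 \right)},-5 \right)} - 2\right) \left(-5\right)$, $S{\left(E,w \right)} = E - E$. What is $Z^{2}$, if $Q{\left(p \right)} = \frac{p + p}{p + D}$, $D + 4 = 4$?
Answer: $225$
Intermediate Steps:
$D = 0$ ($D = -4 + 4 = 0$)
$Q{\left(p \right)} = 2$ ($Q{\left(p \right)} = \frac{p + p}{p + 0} = \frac{2 p}{p} = 2$)
$S{\left(E,w \right)} = 0$
$Z = 15$ ($Z = 5 + \left(0 - 2\right) \left(-5\right) = 5 - -10 = 5 + 10 = 15$)
$Z^{2} = 15^{2} = 225$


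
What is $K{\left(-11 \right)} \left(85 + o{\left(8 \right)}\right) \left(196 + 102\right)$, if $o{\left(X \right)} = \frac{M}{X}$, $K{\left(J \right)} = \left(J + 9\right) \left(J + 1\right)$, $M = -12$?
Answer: $497660$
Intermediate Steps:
$K{\left(J \right)} = \left(1 + J\right) \left(9 + J\right)$ ($K{\left(J \right)} = \left(9 + J\right) \left(1 + J\right) = \left(1 + J\right) \left(9 + J\right)$)
$o{\left(X \right)} = - \frac{12}{X}$
$K{\left(-11 \right)} \left(85 + o{\left(8 \right)}\right) \left(196 + 102\right) = \left(9 + \left(-11\right)^{2} + 10 \left(-11\right)\right) \left(85 - \frac{12}{8}\right) \left(196 + 102\right) = \left(9 + 121 - 110\right) \left(85 - \frac{3}{2}\right) 298 = 20 \left(85 - \frac{3}{2}\right) 298 = 20 \cdot \frac{167}{2} \cdot 298 = 20 \cdot 24883 = 497660$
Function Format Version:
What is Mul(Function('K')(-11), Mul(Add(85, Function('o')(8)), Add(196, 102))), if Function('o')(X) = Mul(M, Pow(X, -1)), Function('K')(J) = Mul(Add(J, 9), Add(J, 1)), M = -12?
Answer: 497660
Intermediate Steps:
Function('K')(J) = Mul(Add(1, J), Add(9, J)) (Function('K')(J) = Mul(Add(9, J), Add(1, J)) = Mul(Add(1, J), Add(9, J)))
Function('o')(X) = Mul(-12, Pow(X, -1))
Mul(Function('K')(-11), Mul(Add(85, Function('o')(8)), Add(196, 102))) = Mul(Add(9, Pow(-11, 2), Mul(10, -11)), Mul(Add(85, Mul(-12, Pow(8, -1))), Add(196, 102))) = Mul(Add(9, 121, -110), Mul(Add(85, Mul(-12, Rational(1, 8))), 298)) = Mul(20, Mul(Add(85, Rational(-3, 2)), 298)) = Mul(20, Mul(Rational(167, 2), 298)) = Mul(20, 24883) = 497660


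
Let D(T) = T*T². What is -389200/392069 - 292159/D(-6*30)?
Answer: -2155267913029/2286546408000 ≈ -0.94259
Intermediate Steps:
D(T) = T³
-389200/392069 - 292159/D(-6*30) = -389200/392069 - 292159/((-6*30)³) = -389200*1/392069 - 292159/((-180)³) = -389200/392069 - 292159/(-5832000) = -389200/392069 - 292159*(-1/5832000) = -389200/392069 + 292159/5832000 = -2155267913029/2286546408000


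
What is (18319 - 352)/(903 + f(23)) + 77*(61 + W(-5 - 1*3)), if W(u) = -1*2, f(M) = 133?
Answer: 4724515/1036 ≈ 4560.3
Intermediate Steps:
W(u) = -2
(18319 - 352)/(903 + f(23)) + 77*(61 + W(-5 - 1*3)) = (18319 - 352)/(903 + 133) + 77*(61 - 2) = 17967/1036 + 77*59 = 17967*(1/1036) + 4543 = 17967/1036 + 4543 = 4724515/1036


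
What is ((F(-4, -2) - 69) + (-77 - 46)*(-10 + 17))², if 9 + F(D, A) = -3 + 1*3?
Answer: 881721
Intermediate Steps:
F(D, A) = -9 (F(D, A) = -9 + (-3 + 1*3) = -9 + (-3 + 3) = -9 + 0 = -9)
((F(-4, -2) - 69) + (-77 - 46)*(-10 + 17))² = ((-9 - 69) + (-77 - 46)*(-10 + 17))² = (-78 - 123*7)² = (-78 - 861)² = (-939)² = 881721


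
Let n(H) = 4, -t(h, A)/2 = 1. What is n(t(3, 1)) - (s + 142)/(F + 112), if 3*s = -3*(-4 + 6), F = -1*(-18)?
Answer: 38/13 ≈ 2.9231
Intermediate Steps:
t(h, A) = -2 (t(h, A) = -2*1 = -2)
F = 18
s = -2 (s = (-3*(-4 + 6))/3 = (-3*2)/3 = (⅓)*(-6) = -2)
n(t(3, 1)) - (s + 142)/(F + 112) = 4 - (-2 + 142)/(18 + 112) = 4 - 140/130 = 4 - 1*14/13 = 4 - 14/13 = 38/13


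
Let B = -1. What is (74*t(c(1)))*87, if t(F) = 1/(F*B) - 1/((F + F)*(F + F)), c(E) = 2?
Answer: -28971/8 ≈ -3621.4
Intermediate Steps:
t(F) = -1/F - 1/(4*F**2) (t(F) = 1/(F*(-1)) - 1/((F + F)*(F + F)) = -1/F - 1/((2*F)*(2*F)) = -1/F - 1/(4*F**2))
(74*t(c(1)))*87 = (74*((-1/4 - 1*2)/2**2))*87 = (74*((-1/4 - 2)/4))*87 = (74*((1/4)*(-9/4)))*87 = (74*(-9/16))*87 = -333/8*87 = -28971/8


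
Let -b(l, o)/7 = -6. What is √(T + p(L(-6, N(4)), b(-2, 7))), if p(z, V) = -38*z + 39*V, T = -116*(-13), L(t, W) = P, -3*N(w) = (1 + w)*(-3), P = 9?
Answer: 2*√701 ≈ 52.953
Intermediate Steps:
N(w) = 1 + w (N(w) = -(1 + w)*(-3)/3 = -(-3 - 3*w)/3 = 1 + w)
L(t, W) = 9
T = 1508
b(l, o) = 42 (b(l, o) = -7*(-6) = 42)
√(T + p(L(-6, N(4)), b(-2, 7))) = √(1508 + (-38*9 + 39*42)) = √(1508 + (-342 + 1638)) = √(1508 + 1296) = √2804 = 2*√701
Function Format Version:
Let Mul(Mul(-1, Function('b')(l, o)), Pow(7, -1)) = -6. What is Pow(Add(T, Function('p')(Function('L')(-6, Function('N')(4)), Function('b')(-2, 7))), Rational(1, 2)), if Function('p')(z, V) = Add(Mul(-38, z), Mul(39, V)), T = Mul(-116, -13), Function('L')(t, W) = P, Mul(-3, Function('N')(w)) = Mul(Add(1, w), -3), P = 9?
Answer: Mul(2, Pow(701, Rational(1, 2))) ≈ 52.953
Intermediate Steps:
Function('N')(w) = Add(1, w) (Function('N')(w) = Mul(Rational(-1, 3), Mul(Add(1, w), -3)) = Mul(Rational(-1, 3), Add(-3, Mul(-3, w))) = Add(1, w))
Function('L')(t, W) = 9
T = 1508
Function('b')(l, o) = 42 (Function('b')(l, o) = Mul(-7, -6) = 42)
Pow(Add(T, Function('p')(Function('L')(-6, Function('N')(4)), Function('b')(-2, 7))), Rational(1, 2)) = Pow(Add(1508, Add(Mul(-38, 9), Mul(39, 42))), Rational(1, 2)) = Pow(Add(1508, Add(-342, 1638)), Rational(1, 2)) = Pow(Add(1508, 1296), Rational(1, 2)) = Pow(2804, Rational(1, 2)) = Mul(2, Pow(701, Rational(1, 2)))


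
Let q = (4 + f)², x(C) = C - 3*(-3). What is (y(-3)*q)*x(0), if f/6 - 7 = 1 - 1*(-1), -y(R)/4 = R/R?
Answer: -121104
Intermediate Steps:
y(R) = -4 (y(R) = -4*R/R = -4*1 = -4)
f = 54 (f = 42 + 6*(1 - 1*(-1)) = 42 + 6*(1 + 1) = 42 + 6*2 = 42 + 12 = 54)
x(C) = 9 + C (x(C) = C + 9 = 9 + C)
q = 3364 (q = (4 + 54)² = 58² = 3364)
(y(-3)*q)*x(0) = (-4*3364)*(9 + 0) = -13456*9 = -121104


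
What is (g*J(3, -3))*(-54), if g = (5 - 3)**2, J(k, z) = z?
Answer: 648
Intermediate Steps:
g = 4 (g = 2**2 = 4)
(g*J(3, -3))*(-54) = (4*(-3))*(-54) = -12*(-54) = 648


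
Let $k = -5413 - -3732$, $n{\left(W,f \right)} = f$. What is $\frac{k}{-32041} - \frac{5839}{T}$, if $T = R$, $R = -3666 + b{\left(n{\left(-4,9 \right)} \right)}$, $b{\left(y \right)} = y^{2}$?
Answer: $\frac{193113784}{114866985} \approx 1.6812$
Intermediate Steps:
$k = -1681$ ($k = -5413 + 3732 = -1681$)
$R = -3585$ ($R = -3666 + 9^{2} = -3666 + 81 = -3585$)
$T = -3585$
$\frac{k}{-32041} - \frac{5839}{T} = - \frac{1681}{-32041} - \frac{5839}{-3585} = \left(-1681\right) \left(- \frac{1}{32041}\right) - - \frac{5839}{3585} = \frac{1681}{32041} + \frac{5839}{3585} = \frac{193113784}{114866985}$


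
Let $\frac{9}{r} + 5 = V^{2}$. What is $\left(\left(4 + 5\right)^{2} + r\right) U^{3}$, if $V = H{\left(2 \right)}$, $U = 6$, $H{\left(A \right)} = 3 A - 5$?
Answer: $17010$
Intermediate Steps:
$H{\left(A \right)} = -5 + 3 A$
$V = 1$ ($V = -5 + 3 \cdot 2 = -5 + 6 = 1$)
$r = - \frac{9}{4}$ ($r = \frac{9}{-5 + 1^{2}} = \frac{9}{-5 + 1} = \frac{9}{-4} = 9 \left(- \frac{1}{4}\right) = - \frac{9}{4} \approx -2.25$)
$\left(\left(4 + 5\right)^{2} + r\right) U^{3} = \left(\left(4 + 5\right)^{2} - \frac{9}{4}\right) 6^{3} = \left(9^{2} - \frac{9}{4}\right) 216 = \left(81 - \frac{9}{4}\right) 216 = \frac{315}{4} \cdot 216 = 17010$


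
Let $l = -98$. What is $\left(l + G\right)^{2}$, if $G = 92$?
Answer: $36$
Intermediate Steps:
$\left(l + G\right)^{2} = \left(-98 + 92\right)^{2} = \left(-6\right)^{2} = 36$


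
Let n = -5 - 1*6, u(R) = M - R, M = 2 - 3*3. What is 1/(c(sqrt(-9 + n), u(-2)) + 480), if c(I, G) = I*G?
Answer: 24/11545 + I*sqrt(5)/23090 ≈ 0.0020788 + 9.6841e-5*I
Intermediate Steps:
M = -7 (M = 2 - 9 = -7)
u(R) = -7 - R
n = -11 (n = -5 - 6 = -11)
c(I, G) = G*I
1/(c(sqrt(-9 + n), u(-2)) + 480) = 1/((-7 - 1*(-2))*sqrt(-9 - 11) + 480) = 1/((-7 + 2)*sqrt(-20) + 480) = 1/(-10*I*sqrt(5) + 480) = 1/(480 - 10*I*sqrt(5))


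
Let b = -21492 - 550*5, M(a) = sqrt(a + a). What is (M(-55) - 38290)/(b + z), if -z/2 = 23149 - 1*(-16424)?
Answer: 19145/51694 - I*sqrt(110)/103388 ≈ 0.37035 - 0.00010144*I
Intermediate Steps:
M(a) = sqrt(2)*sqrt(a) (M(a) = sqrt(2*a) = sqrt(2)*sqrt(a))
z = -79146 (z = -2*(23149 - 1*(-16424)) = -2*(23149 + 16424) = -2*39573 = -79146)
b = -24242 (b = -21492 - 1*2750 = -21492 - 2750 = -24242)
(M(-55) - 38290)/(b + z) = (sqrt(2)*sqrt(-55) - 38290)/(-24242 - 79146) = (sqrt(2)*(I*sqrt(55)) - 38290)/(-103388) = (I*sqrt(110) - 38290)*(-1/103388) = (-38290 + I*sqrt(110))*(-1/103388) = 19145/51694 - I*sqrt(110)/103388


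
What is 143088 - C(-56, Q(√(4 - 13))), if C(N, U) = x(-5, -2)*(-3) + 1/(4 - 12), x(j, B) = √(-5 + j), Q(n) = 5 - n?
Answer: 1144705/8 + 3*I*√10 ≈ 1.4309e+5 + 9.4868*I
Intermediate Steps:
C(N, U) = -⅛ - 3*I*√10 (C(N, U) = √(-5 - 5)*(-3) + 1/(4 - 12) = √(-10)*(-3) + 1/(-8) = (I*√10)*(-3) - ⅛ = -3*I*√10 - ⅛ = -⅛ - 3*I*√10)
143088 - C(-56, Q(√(4 - 13))) = 143088 - (-⅛ - 3*I*√10) = 143088 + (⅛ + 3*I*√10) = 1144705/8 + 3*I*√10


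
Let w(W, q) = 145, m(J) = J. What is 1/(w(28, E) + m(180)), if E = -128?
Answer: 1/325 ≈ 0.0030769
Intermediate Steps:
1/(w(28, E) + m(180)) = 1/(145 + 180) = 1/325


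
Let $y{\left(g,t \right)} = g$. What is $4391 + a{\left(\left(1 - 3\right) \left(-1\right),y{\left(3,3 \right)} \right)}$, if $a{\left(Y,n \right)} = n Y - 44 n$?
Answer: $4265$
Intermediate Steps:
$a{\left(Y,n \right)} = - 44 n + Y n$ ($a{\left(Y,n \right)} = Y n - 44 n = - 44 n + Y n$)
$4391 + a{\left(\left(1 - 3\right) \left(-1\right),y{\left(3,3 \right)} \right)} = 4391 + 3 \left(-44 + \left(1 - 3\right) \left(-1\right)\right) = 4391 + 3 \left(-44 - -2\right) = 4391 + 3 \left(-44 + 2\right) = 4391 + 3 \left(-42\right) = 4391 - 126 = 4265$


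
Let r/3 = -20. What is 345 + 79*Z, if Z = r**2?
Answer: 284745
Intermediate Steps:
r = -60 (r = 3*(-20) = -60)
Z = 3600 (Z = (-60)**2 = 3600)
345 + 79*Z = 345 + 79*3600 = 345 + 284400 = 284745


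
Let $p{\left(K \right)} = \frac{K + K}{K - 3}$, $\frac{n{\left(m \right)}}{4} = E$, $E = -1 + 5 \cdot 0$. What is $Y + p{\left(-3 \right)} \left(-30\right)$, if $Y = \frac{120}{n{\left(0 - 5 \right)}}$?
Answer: $-60$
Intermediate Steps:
$E = -1$ ($E = -1 + 0 = -1$)
$n{\left(m \right)} = -4$ ($n{\left(m \right)} = 4 \left(-1\right) = -4$)
$p{\left(K \right)} = \frac{2 K}{-3 + K}$
$Y = -30$ ($Y = \frac{120}{-4} = 120 \left(- \frac{1}{4}\right) = -30$)
$Y + p{\left(-3 \right)} \left(-30\right) = -30 + 2 \left(-3\right) \frac{1}{-3 - 3} \left(-30\right) = -30 + 2 \left(-3\right) \frac{1}{-6} \left(-30\right) = -30 + 2 \left(-3\right) \left(- \frac{1}{6}\right) \left(-30\right) = -30 + 1 \left(-30\right) = -30 - 30 = -60$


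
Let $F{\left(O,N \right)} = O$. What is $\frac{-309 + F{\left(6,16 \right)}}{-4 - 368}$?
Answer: $\frac{101}{124} \approx 0.81452$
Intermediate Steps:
$\frac{-309 + F{\left(6,16 \right)}}{-4 - 368} = \frac{-309 + 6}{-4 - 368} = - \frac{303}{-372} = \left(-303\right) \left(- \frac{1}{372}\right) = \frac{101}{124}$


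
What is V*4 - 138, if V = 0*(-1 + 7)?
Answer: -138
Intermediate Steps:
V = 0 (V = 0*6 = 0)
V*4 - 138 = 0*4 - 138 = 0 - 138 = -138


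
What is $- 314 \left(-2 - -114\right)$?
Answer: $-35168$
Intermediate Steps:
$- 314 \left(-2 - -114\right) = - 314 \left(-2 + 114\right) = \left(-314\right) 112 = -35168$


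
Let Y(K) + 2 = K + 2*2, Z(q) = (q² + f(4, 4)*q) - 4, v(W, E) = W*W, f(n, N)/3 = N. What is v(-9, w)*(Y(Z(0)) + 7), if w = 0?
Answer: 405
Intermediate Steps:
f(n, N) = 3*N
v(W, E) = W²
Z(q) = -4 + q² + 12*q (Z(q) = (q² + (3*4)*q) - 4 = (q² + 12*q) - 4 = -4 + q² + 12*q)
Y(K) = 2 + K (Y(K) = -2 + (K + 2*2) = -2 + (K + 4) = -2 + (4 + K) = 2 + K)
v(-9, w)*(Y(Z(0)) + 7) = (-9)²*((2 + (-4 + 0² + 12*0)) + 7) = 81*((2 + (-4 + 0 + 0)) + 7) = 81*((2 - 4) + 7) = 81*(-2 + 7) = 81*5 = 405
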